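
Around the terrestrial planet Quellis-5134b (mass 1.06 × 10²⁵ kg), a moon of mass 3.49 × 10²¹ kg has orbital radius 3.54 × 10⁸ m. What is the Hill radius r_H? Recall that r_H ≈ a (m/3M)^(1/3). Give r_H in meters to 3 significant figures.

1.69 × 10⁷ m

r_H ≈ a (m/3M)^(1/3)
    = (3.54 × 10⁸) × (3.49 × 10²¹ / (3 × 1.06 × 10²⁵))^(1/3)
    = 1.69 × 10⁷ m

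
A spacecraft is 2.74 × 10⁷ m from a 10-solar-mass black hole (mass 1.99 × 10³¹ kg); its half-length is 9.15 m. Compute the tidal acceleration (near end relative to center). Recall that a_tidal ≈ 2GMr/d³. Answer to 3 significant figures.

The tidal stretch is the gradient of GM/d² times the body's extent r, hence the 1/d³ dependence.
Δa = 2GMr/d³
   = 2 × (6.674 × 10⁻¹¹) × (1.99 × 10³¹) × (9.15) / (2.74 × 10⁷)³
   = 1.18 m/s²

1.18 m/s²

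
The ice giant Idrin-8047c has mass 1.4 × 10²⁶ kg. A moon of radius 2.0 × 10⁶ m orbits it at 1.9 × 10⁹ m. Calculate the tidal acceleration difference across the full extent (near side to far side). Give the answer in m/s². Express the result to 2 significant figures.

1.1 × 10⁻⁵ m/s²

Δg = 4GMr/d³
   = 4 × (6.674 × 10⁻¹¹) × (1.4 × 10²⁶) × (2.0 × 10⁶) / (1.9 × 10⁹)³
   = 1.1 × 10⁻⁵ m/s²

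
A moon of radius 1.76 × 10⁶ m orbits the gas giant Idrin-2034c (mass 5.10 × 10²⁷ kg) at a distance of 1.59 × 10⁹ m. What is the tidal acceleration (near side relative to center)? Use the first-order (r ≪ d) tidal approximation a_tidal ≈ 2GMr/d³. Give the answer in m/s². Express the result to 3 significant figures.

2.98 × 10⁻⁴ m/s²

Since r ≪ d, expand the inverse-square field across one radius to get the leading 2GMr/d³ term.
Δa = 2GMr/d³
   = 2 × (6.674 × 10⁻¹¹) × (5.10 × 10²⁷) × (1.76 × 10⁶) / (1.59 × 10⁹)³
   = 2.98 × 10⁻⁴ m/s²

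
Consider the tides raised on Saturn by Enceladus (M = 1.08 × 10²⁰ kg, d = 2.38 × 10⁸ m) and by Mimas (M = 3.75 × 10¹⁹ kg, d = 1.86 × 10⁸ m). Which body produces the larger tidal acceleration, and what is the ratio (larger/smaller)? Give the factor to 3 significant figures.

The tide-raising term goes as M/d³ (the gradient of a 1/d² field).
Enceladus: (1.08 × 10²⁰) / (2.38 × 10⁸)³ = 8.011 × 10⁻⁶
Mimas: (3.75 × 10¹⁹) / (1.86 × 10⁸)³ = 5.828 × 10⁻⁶
Ratio (larger/smaller) = 1.37

Enceladus, by a factor of ≈ 1.37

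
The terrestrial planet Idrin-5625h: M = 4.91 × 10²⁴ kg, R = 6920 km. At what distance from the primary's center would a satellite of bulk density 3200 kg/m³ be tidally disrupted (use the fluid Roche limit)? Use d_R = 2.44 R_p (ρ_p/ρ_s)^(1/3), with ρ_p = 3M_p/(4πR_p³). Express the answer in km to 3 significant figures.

17500 km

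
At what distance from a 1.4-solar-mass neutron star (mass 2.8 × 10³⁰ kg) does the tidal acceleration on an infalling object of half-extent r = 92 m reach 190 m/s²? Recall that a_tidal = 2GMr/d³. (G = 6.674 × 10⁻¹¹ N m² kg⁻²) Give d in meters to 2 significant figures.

2GMr/d³ = a_tidal  ⇒  d = (2GMr / a_tidal)^(1/3)
d = (2 × 6.674×10⁻¹¹ × (2.8 × 10³⁰) × (92) / (190))^(1/3)
  = 5.7 × 10⁶ m

5.7 × 10⁶ m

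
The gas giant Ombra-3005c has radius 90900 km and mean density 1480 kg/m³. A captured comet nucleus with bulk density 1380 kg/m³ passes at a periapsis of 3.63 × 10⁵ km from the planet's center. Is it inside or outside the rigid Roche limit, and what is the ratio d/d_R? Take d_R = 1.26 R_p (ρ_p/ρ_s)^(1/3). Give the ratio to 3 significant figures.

d_R = 1.26 × (90900 km) × (1480/1380)^(1/3) = 1.172 × 10⁵ km
d/d_R = (3.63 × 10⁵) / (1.172 × 10⁵) = 3.10
Since d/d_R > 1, the body is outside the Roche limit.

outside; d/d_R ≈ 3.10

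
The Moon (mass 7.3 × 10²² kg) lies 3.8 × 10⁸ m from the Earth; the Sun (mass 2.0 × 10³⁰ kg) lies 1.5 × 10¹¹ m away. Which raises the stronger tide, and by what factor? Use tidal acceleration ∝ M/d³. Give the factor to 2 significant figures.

The tide-raising term goes as M/d³ (the gradient of a 1/d² field).
The Moon: (7.3 × 10²²) / (3.8 × 10⁸)³ = 1.330 × 10⁻³
The Sun: (2.0 × 10³⁰) / (1.5 × 10¹¹)³ = 5.926 × 10⁻⁴
Ratio (larger/smaller) = 2.2

The Moon, by a factor of ≈ 2.2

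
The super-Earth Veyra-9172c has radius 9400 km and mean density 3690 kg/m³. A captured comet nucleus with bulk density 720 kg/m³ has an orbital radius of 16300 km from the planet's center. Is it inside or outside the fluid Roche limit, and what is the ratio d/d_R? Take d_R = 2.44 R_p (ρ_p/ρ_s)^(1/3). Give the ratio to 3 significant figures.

d_R = 2.44 × (9400 km) × (3690/720)^(1/3) = 39540 km
d/d_R = (16300) / (39540) = 0.412
Since d/d_R < 1, the body is inside the Roche limit.

inside; d/d_R ≈ 0.412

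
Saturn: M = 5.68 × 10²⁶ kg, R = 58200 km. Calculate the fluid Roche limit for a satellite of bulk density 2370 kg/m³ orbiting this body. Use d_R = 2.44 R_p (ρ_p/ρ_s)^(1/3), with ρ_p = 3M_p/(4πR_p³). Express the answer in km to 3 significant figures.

94000 km

ρ_p = 3M_p/(4πR_p³) = 3 × (5.68 × 10²⁶) / (4π × (5.82 × 10⁷ m)³) = 688 kg/m³
d_R = 2.44 × 58200 km × (688/2370)^(1/3)
    = 94000 km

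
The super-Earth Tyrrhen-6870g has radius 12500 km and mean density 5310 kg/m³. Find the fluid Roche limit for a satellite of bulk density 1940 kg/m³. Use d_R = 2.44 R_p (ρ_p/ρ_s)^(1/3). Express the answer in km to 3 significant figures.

d_R = 2.44 × 12500 km × (5310/1940)^(1/3)
    = 42700 km

42700 km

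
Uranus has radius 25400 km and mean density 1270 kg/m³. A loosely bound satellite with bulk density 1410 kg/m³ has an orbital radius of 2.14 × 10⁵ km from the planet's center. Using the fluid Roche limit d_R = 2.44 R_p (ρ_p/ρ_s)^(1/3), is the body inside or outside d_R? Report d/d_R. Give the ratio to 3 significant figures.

outside; d/d_R ≈ 3.58

d_R = 2.44 × (25400 km) × (1270/1410)^(1/3) = 59850 km
d/d_R = (2.14 × 10⁵) / (59850) = 3.58
Since d/d_R > 1, the body is outside the Roche limit.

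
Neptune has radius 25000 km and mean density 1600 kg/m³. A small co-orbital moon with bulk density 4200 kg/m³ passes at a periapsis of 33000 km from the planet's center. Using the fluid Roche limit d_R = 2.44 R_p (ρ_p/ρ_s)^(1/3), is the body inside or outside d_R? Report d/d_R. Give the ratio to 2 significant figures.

inside; d/d_R ≈ 0.75

d_R = 2.44 × (25000 km) × (1600/4200)^(1/3) = 44220 km
d/d_R = (33000) / (44220) = 0.75
Since d/d_R < 1, the body is inside the Roche limit.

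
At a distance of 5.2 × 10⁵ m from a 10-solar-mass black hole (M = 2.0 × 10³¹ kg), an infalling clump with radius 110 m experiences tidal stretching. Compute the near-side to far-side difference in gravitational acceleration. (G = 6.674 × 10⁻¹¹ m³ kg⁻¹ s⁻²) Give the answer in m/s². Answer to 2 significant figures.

4.2 × 10⁶ m/s²

a_tidal = 4GMr/d³
        = 4 × (6.674 × 10⁻¹¹) × (2.0 × 10³¹) × (110) / (5.2 × 10⁵)³
        = 4.2 × 10⁶ m/s²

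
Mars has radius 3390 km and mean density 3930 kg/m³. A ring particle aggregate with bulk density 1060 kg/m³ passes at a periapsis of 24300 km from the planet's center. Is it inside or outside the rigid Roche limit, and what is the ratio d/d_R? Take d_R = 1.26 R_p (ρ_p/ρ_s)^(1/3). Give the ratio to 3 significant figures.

d_R = 1.26 × (3390 km) × (3930/1060)^(1/3) = 6611 km
d/d_R = (24300) / (6611) = 3.68
Since d/d_R > 1, the body is outside the Roche limit.

outside; d/d_R ≈ 3.68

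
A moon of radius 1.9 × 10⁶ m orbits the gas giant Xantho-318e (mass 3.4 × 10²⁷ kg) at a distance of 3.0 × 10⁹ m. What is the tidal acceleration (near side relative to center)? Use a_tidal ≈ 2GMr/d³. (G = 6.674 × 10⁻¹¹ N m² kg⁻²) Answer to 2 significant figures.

a_tidal = 2GMr/d³
        = 2 × (6.674 × 10⁻¹¹) × (3.4 × 10²⁷) × (1.9 × 10⁶) / (3.0 × 10⁹)³
        = 3.2 × 10⁻⁵ m/s²

3.2 × 10⁻⁵ m/s²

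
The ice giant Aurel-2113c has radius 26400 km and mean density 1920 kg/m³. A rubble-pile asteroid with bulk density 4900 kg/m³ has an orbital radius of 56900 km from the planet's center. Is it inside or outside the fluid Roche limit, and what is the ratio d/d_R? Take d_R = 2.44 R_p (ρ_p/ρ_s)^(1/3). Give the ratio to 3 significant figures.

outside; d/d_R ≈ 1.21

d_R = 2.44 × (26400 km) × (1920/4900)^(1/3) = 47140 km
d/d_R = (56900) / (47140) = 1.21
Since d/d_R > 1, the body is outside the Roche limit.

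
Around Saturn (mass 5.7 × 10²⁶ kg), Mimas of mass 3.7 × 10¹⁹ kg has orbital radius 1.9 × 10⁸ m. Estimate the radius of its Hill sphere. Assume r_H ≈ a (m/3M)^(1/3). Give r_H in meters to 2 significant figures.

r_H ≈ a (m/3M)^(1/3)
    = (1.9 × 10⁸) × (3.7 × 10¹⁹ / (3 × 5.7 × 10²⁶))^(1/3)
    = 5.3 × 10⁵ m

5.3 × 10⁵ m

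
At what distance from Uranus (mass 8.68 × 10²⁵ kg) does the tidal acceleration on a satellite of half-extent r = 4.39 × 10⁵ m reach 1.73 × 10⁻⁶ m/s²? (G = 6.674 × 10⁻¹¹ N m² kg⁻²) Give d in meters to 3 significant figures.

1.43 × 10⁹ m

2GMr/d³ = a_tidal  ⇒  d = (2GMr / a_tidal)^(1/3)
d = (2 × 6.674×10⁻¹¹ × (8.68 × 10²⁵) × (4.39 × 10⁵) / (1.73 × 10⁻⁶))^(1/3)
  = 1.43 × 10⁹ m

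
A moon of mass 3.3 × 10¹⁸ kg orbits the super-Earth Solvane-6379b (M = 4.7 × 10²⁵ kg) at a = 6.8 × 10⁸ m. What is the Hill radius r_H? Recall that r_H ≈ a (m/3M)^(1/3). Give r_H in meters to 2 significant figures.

1.9 × 10⁶ m

r_H ≈ a (m/3M)^(1/3)
    = (6.8 × 10⁸) × (3.3 × 10¹⁸ / (3 × 4.7 × 10²⁵))^(1/3)
    = 1.9 × 10⁶ m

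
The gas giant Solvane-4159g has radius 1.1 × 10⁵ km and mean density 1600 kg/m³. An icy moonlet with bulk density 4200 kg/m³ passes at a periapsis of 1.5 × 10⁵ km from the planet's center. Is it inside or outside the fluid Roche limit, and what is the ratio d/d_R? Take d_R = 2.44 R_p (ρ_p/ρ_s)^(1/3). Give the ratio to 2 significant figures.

inside; d/d_R ≈ 0.77

d_R = 2.44 × (1.1 × 10⁵ km) × (1600/4200)^(1/3) = 1.946 × 10⁵ km
d/d_R = (1.5 × 10⁵) / (1.946 × 10⁵) = 0.77
Since d/d_R < 1, the body is inside the Roche limit.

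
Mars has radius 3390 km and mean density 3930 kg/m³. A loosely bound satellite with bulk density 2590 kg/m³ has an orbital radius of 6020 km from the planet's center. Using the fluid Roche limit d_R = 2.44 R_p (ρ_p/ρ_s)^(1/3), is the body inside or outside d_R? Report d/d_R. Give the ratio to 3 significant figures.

inside; d/d_R ≈ 0.633

d_R = 2.44 × (3390 km) × (3930/2590)^(1/3) = 9505 km
d/d_R = (6020) / (9505) = 0.633
Since d/d_R < 1, the body is inside the Roche limit.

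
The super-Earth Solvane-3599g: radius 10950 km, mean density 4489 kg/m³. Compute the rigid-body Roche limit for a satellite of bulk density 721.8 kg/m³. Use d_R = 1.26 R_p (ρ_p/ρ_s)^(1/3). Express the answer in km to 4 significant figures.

d_R = 1.26 × 10950 km × (4489/721.8)^(1/3)
    = 25370 km

25370 km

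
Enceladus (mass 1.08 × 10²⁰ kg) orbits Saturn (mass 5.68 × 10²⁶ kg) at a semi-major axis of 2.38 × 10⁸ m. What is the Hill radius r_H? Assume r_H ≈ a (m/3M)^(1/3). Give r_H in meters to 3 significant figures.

r_H ≈ a (m/3M)^(1/3)
    = (2.38 × 10⁸) × (1.08 × 10²⁰ / (3 × 5.68 × 10²⁶))^(1/3)
    = 9.49 × 10⁵ m

9.49 × 10⁵ m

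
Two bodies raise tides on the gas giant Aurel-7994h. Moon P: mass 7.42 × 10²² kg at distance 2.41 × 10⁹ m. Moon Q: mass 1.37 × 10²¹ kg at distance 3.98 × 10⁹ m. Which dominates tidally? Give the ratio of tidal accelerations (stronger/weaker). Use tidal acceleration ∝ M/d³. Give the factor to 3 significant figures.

Moon P, by a factor of ≈ 244

Tidal acceleration ∝ M/d³, so compare M/d³ for each.
Moon P: (7.42 × 10²²) / (2.41 × 10⁹)³ = 5.301 × 10⁻⁶
Moon Q: (1.37 × 10²¹) / (3.98 × 10⁹)³ = 2.173 × 10⁻⁸
Ratio (larger/smaller) = 244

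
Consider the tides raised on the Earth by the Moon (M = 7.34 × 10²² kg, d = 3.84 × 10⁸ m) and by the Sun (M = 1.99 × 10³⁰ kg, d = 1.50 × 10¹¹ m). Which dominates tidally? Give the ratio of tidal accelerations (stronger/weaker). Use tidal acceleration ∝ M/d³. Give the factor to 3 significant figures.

The Moon, by a factor of ≈ 2.20

Tidal acceleration ∝ M/d³, so compare M/d³ for each.
The Moon: (7.34 × 10²²) / (3.84 × 10⁸)³ = 1.296 × 10⁻³
The Sun: (1.99 × 10³⁰) / (1.50 × 10¹¹)³ = 5.896 × 10⁻⁴
Ratio (larger/smaller) = 2.20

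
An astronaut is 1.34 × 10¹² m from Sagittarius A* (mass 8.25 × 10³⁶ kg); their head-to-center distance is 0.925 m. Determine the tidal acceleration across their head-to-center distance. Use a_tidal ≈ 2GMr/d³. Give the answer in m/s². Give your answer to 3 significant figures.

4.23 × 10⁻¹⁰ m/s²

Differencing GM/(d−r)² and GM/d² to first order in r/d gives 2GMr/d³.
a_tidal = 2GMr/d³
        = 2 × (6.674 × 10⁻¹¹) × (8.25 × 10³⁶) × (0.925) / (1.34 × 10¹²)³
        = 4.23 × 10⁻¹⁰ m/s²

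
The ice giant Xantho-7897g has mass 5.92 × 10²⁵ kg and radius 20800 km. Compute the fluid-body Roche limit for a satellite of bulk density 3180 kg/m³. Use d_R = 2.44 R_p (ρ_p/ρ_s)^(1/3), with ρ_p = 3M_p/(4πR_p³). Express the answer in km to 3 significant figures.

ρ_p = 3M_p/(4πR_p³) = 3 × (5.92 × 10²⁵) / (4π × (2.08 × 10⁷ m)³) = 1570 kg/m³
d_R = 2.44 × 20800 km × (1570/3180)^(1/3)
    = 40100 km

40100 km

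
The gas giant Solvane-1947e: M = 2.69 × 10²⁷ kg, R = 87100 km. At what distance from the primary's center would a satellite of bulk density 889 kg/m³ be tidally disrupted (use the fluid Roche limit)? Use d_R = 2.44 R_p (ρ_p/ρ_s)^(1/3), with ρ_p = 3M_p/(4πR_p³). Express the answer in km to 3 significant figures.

2.19 × 10⁵ km

ρ_p = 3M_p/(4πR_p³) = 3 × (2.69 × 10²⁷) / (4π × (8.71 × 10⁷ m)³) = 972 kg/m³
d_R = 2.44 × 87100 km × (972/889)^(1/3)
    = 2.19 × 10⁵ km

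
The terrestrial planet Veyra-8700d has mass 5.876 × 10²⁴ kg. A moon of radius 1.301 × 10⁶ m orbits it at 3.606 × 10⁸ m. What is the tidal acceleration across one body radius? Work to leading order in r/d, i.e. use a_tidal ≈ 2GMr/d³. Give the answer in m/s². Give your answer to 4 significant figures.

Δg = 2GMr/d³
   = 2 × (6.674 × 10⁻¹¹) × (5.876 × 10²⁴) × (1.301 × 10⁶) / (3.606 × 10⁸)³
   = 2.176 × 10⁻⁵ m/s²

2.176 × 10⁻⁵ m/s²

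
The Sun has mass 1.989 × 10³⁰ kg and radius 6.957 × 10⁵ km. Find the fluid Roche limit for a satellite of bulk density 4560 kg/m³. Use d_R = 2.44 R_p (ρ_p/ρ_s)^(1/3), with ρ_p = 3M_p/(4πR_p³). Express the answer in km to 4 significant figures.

1.148 × 10⁶ km

ρ_p = 3M_p/(4πR_p³) = 3 × (1.989 × 10³⁰) / (4π × (6.957 × 10⁸ m)³) = 1410 kg/m³
d_R = 2.44 × 6.957 × 10⁵ km × (1410/4560)^(1/3)
    = 1.148 × 10⁶ km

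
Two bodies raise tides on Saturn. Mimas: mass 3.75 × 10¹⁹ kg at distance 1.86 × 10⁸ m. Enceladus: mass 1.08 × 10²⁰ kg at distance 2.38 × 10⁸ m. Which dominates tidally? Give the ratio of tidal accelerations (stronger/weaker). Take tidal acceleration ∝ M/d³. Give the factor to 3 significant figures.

Enceladus, by a factor of ≈ 1.37

The tide-raising term goes as M/d³ (the gradient of a 1/d² field).
Mimas: (3.75 × 10¹⁹) / (1.86 × 10⁸)³ = 5.828 × 10⁻⁶
Enceladus: (1.08 × 10²⁰) / (2.38 × 10⁸)³ = 8.011 × 10⁻⁶
Ratio (larger/smaller) = 1.37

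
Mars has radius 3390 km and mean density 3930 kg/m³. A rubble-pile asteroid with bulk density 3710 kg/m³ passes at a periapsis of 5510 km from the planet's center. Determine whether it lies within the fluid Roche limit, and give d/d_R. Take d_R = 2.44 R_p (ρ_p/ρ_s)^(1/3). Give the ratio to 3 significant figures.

inside; d/d_R ≈ 0.653

d_R = 2.44 × (3390 km) × (3930/3710)^(1/3) = 8432 km
d/d_R = (5510) / (8432) = 0.653
Since d/d_R < 1, the body is inside the Roche limit.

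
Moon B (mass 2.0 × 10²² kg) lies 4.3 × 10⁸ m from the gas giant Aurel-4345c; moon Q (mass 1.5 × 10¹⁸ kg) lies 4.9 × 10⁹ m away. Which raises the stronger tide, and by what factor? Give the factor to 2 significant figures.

Moon B, by a factor of ≈ 2.0 × 10⁷

Tidal stretch scales as M/d³; compute that for each body.
Moon B: (2.0 × 10²²) / (4.3 × 10⁸)³ = 2.516 × 10⁻⁴
Moon Q: (1.5 × 10¹⁸) / (4.9 × 10⁹)³ = 1.275 × 10⁻¹¹
Ratio (larger/smaller) = 2.0 × 10⁷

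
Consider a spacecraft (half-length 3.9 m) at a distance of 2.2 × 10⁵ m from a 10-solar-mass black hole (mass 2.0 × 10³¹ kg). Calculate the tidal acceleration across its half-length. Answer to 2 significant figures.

a_tidal = 2GMr/d³
        = 2 × (6.674 × 10⁻¹¹) × (2.0 × 10³¹) × (3.9) / (2.2 × 10⁵)³
        = 9.8 × 10⁵ m/s²

9.8 × 10⁵ m/s²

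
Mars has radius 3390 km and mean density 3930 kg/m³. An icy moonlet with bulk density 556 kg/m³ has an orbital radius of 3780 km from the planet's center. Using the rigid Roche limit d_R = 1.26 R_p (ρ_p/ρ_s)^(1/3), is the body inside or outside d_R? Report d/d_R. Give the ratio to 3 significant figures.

inside; d/d_R ≈ 0.461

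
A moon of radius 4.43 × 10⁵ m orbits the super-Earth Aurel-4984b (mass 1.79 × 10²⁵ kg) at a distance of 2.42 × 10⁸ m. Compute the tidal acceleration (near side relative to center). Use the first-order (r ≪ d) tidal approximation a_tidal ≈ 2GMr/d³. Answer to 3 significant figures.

Differencing GM/(d−r)² and GM/d² to first order in r/d gives 2GMr/d³.
a_tidal = 2GMr/d³
        = 2 × (6.674 × 10⁻¹¹) × (1.79 × 10²⁵) × (4.43 × 10⁵) / (2.42 × 10⁸)³
        = 7.47 × 10⁻⁵ m/s²

7.47 × 10⁻⁵ m/s²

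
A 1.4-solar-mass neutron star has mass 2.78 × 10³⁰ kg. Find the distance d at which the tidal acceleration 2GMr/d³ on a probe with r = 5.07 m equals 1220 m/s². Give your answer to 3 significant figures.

1.16 × 10⁶ m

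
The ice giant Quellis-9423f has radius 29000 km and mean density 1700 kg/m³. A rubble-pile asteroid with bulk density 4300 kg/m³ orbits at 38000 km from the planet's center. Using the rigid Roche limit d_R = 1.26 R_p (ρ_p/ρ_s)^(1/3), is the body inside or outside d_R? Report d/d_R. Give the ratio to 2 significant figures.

outside; d/d_R ≈ 1.4

d_R = 1.26 × (29000 km) × (1700/4300)^(1/3) = 26820 km
d/d_R = (38000) / (26820) = 1.4
Since d/d_R > 1, the body is outside the Roche limit.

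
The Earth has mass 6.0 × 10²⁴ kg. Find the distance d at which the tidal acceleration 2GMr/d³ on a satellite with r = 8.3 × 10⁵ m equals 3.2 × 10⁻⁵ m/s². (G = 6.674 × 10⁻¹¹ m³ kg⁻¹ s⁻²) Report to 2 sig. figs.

2.7 × 10⁸ m

2GMr/d³ = a_tidal  ⇒  d = (2GMr / a_tidal)^(1/3)
d = (2 × 6.674×10⁻¹¹ × (6.0 × 10²⁴) × (8.3 × 10⁵) / (3.2 × 10⁻⁵))^(1/3)
  = 2.7 × 10⁸ m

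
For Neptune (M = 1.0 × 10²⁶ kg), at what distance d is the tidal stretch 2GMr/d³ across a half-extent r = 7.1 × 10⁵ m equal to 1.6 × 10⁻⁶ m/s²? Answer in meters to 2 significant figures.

2GMr/d³ = a_tidal  ⇒  d = (2GMr / a_tidal)^(1/3)
d = (2 × 6.674×10⁻¹¹ × (1.0 × 10²⁶) × (7.1 × 10⁵) / (1.6 × 10⁻⁶))^(1/3)
  = 1.8 × 10⁹ m

1.8 × 10⁹ m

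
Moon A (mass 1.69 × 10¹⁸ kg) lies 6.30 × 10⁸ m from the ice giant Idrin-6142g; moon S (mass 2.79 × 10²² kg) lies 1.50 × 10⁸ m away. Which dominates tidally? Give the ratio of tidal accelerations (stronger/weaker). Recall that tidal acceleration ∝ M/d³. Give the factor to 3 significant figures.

Moon S, by a factor of ≈ 1.22 × 10⁶

The tide-raising term goes as M/d³ (the gradient of a 1/d² field).
Moon A: (1.69 × 10¹⁸) / (6.30 × 10⁸)³ = 6.759 × 10⁻⁹
Moon S: (2.79 × 10²²) / (1.50 × 10⁸)³ = 8.267 × 10⁻³
Ratio (larger/smaller) = 1.22 × 10⁶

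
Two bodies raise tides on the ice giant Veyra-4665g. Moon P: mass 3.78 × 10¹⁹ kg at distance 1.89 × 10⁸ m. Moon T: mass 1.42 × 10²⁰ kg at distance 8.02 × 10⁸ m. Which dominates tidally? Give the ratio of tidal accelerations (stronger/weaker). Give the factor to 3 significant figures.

The tide-raising term goes as M/d³ (the gradient of a 1/d² field).
Moon P: (3.78 × 10¹⁹) / (1.89 × 10⁸)³ = 5.599 × 10⁻⁶
Moon T: (1.42 × 10²⁰) / (8.02 × 10⁸)³ = 2.753 × 10⁻⁷
Ratio (larger/smaller) = 20.3

Moon P, by a factor of ≈ 20.3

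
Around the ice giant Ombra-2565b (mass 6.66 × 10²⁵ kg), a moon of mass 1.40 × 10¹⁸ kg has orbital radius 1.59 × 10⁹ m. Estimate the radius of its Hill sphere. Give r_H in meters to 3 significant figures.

3.04 × 10⁶ m

r_H ≈ a (m/3M)^(1/3)
    = (1.59 × 10⁹) × (1.40 × 10¹⁸ / (3 × 6.66 × 10²⁵))^(1/3)
    = 3.04 × 10⁶ m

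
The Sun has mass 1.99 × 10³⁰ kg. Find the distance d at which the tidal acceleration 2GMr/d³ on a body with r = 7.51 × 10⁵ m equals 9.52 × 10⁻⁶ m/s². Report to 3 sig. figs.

2GMr/d³ = a_tidal  ⇒  d = (2GMr / a_tidal)^(1/3)
d = (2 × 6.674×10⁻¹¹ × (1.99 × 10³⁰) × (7.51 × 10⁵) / (9.52 × 10⁻⁶))^(1/3)
  = 2.76 × 10¹⁰ m

2.76 × 10¹⁰ m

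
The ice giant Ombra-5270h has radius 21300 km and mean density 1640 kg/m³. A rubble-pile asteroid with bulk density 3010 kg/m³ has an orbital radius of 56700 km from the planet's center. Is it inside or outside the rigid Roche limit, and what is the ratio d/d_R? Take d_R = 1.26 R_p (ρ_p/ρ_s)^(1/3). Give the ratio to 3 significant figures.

outside; d/d_R ≈ 2.59

d_R = 1.26 × (21300 km) × (1640/3010)^(1/3) = 21920 km
d/d_R = (56700) / (21920) = 2.59
Since d/d_R > 1, the body is outside the Roche limit.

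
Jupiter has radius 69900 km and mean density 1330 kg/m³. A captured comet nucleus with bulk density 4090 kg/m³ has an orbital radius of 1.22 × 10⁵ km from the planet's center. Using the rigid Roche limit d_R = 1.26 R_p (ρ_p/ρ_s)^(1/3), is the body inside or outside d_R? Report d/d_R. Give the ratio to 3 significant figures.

outside; d/d_R ≈ 2.01

d_R = 1.26 × (69900 km) × (1330/4090)^(1/3) = 60570 km
d/d_R = (1.22 × 10⁵) / (60570) = 2.01
Since d/d_R > 1, the body is outside the Roche limit.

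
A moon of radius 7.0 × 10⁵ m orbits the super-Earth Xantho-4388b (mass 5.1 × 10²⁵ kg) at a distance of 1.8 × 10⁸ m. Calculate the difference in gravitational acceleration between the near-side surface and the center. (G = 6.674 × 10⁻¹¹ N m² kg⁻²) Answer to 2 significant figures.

a_tidal = 2GMr/d³
        = 2 × (6.674 × 10⁻¹¹) × (5.1 × 10²⁵) × (7.0 × 10⁵) / (1.8 × 10⁸)³
        = 8.2 × 10⁻⁴ m/s²

8.2 × 10⁻⁴ m/s²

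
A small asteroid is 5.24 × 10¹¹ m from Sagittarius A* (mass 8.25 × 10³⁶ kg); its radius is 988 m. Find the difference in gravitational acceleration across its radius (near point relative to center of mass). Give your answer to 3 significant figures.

Since r ≪ d, expand the inverse-square field across one radius to get the leading 2GMr/d³ term.
Δg = 2GMr/d³
   = 2 × (6.674 × 10⁻¹¹) × (8.25 × 10³⁶) × (988) / (5.24 × 10¹¹)³
   = 7.56 × 10⁻⁶ m/s²

7.56 × 10⁻⁶ m/s²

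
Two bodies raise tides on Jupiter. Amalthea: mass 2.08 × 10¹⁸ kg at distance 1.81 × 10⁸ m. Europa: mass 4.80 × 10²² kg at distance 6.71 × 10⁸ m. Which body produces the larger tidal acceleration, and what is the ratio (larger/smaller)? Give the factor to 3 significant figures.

Europa, by a factor of ≈ 453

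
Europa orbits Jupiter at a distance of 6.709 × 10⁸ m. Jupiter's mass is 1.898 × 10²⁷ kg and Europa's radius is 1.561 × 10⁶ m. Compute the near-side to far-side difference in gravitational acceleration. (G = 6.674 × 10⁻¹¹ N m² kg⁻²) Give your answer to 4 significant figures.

2.619 × 10⁻³ m/s²

Differencing GM/(d−r)² and GM/(d+r)² to first order in r/d gives 4GMr/d³.
a_tidal = 4GMr/d³
        = 4 × (6.674 × 10⁻¹¹) × (1.898 × 10²⁷) × (1.561 × 10⁶) / (6.709 × 10⁸)³
        = 2.619 × 10⁻³ m/s²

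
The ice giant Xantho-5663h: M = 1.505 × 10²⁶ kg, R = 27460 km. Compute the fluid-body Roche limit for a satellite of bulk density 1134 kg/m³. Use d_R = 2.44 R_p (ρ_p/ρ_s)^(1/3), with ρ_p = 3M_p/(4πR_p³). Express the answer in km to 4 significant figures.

ρ_p = 3M_p/(4πR_p³) = 3 × (1.505 × 10²⁶) / (4π × (2.746 × 10⁷ m)³) = 1735 kg/m³
d_R = 2.44 × 27460 km × (1735/1134)^(1/3)
    = 77210 km

77210 km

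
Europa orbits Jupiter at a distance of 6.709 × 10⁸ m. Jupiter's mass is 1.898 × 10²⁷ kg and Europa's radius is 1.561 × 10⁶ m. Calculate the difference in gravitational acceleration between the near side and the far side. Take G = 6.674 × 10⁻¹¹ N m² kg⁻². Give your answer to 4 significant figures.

2.619 × 10⁻³ m/s²

Δa = 4GMr/d³
   = 4 × (6.674 × 10⁻¹¹) × (1.898 × 10²⁷) × (1.561 × 10⁶) / (6.709 × 10⁸)³
   = 2.619 × 10⁻³ m/s²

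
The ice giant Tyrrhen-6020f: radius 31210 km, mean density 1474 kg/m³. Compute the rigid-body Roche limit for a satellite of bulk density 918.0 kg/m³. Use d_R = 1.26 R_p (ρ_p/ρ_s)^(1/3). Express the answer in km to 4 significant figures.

d_R = 1.26 × 31210 km × (1474/918.0)^(1/3)
    = 46050 km

46050 km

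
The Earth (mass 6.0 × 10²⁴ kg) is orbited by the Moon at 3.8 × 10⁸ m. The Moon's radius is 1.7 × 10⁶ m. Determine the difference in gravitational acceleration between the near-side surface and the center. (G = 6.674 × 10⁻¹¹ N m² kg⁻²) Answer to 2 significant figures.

2.5 × 10⁻⁵ m/s²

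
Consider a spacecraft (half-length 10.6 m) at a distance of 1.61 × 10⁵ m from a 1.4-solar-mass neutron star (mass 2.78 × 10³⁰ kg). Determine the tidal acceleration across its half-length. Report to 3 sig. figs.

a_tidal = 2GMr/d³
        = 2 × (6.674 × 10⁻¹¹) × (2.78 × 10³⁰) × (10.6) / (1.61 × 10⁵)³
        = 9.43 × 10⁵ m/s²

9.43 × 10⁵ m/s²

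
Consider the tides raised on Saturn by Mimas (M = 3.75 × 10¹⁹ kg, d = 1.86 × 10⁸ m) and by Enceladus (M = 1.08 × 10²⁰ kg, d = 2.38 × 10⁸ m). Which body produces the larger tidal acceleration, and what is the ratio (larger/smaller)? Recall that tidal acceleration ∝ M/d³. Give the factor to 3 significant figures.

Tidal acceleration ∝ M/d³, so compare M/d³ for each.
Mimas: (3.75 × 10¹⁹) / (1.86 × 10⁸)³ = 5.828 × 10⁻⁶
Enceladus: (1.08 × 10²⁰) / (2.38 × 10⁸)³ = 8.011 × 10⁻⁶
Ratio (larger/smaller) = 1.37

Enceladus, by a factor of ≈ 1.37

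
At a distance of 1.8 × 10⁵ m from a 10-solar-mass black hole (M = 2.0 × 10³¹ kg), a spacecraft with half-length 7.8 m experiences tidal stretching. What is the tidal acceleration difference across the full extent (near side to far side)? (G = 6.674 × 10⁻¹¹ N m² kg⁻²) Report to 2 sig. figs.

Δg = 4GMr/d³
   = 4 × (6.674 × 10⁻¹¹) × (2.0 × 10³¹) × (7.8) / (1.8 × 10⁵)³
   = 7.1 × 10⁶ m/s²

7.1 × 10⁶ m/s²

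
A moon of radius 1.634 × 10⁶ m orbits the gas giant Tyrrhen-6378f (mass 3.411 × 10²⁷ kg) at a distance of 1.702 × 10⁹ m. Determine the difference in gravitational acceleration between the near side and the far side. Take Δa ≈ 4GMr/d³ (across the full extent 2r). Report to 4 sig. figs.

3.018 × 10⁻⁴ m/s²

Δg = 4GMr/d³
   = 4 × (6.674 × 10⁻¹¹) × (3.411 × 10²⁷) × (1.634 × 10⁶) / (1.702 × 10⁹)³
   = 3.018 × 10⁻⁴ m/s²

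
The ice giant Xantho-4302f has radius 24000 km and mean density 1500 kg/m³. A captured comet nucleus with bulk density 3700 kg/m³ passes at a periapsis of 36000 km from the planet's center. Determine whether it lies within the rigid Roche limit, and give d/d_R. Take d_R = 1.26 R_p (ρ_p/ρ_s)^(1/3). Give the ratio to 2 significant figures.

d_R = 1.26 × (24000 km) × (1500/3700)^(1/3) = 22380 km
d/d_R = (36000) / (22380) = 1.6
Since d/d_R > 1, the body is outside the Roche limit.

outside; d/d_R ≈ 1.6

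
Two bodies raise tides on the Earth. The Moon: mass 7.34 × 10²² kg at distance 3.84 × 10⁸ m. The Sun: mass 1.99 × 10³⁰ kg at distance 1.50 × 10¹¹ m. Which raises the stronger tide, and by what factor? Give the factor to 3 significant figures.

The Moon, by a factor of ≈ 2.20

Compare M/d³ for the two perturbers:
The Moon: (7.34 × 10²²) / (3.84 × 10⁸)³ = 1.296 × 10⁻³
The Sun: (1.99 × 10³⁰) / (1.50 × 10¹¹)³ = 5.896 × 10⁻⁴
Ratio (larger/smaller) = 2.20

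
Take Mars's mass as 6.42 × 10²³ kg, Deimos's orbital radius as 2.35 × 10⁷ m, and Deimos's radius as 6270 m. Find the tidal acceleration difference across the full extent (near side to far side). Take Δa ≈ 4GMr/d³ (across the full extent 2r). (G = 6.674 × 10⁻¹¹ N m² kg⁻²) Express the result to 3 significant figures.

8.28 × 10⁻⁵ m/s²

The field gradient is 2GM/d³; across the full diameter 2r the difference is 4GMr/d³.
Δg = 4GMr/d³
   = 4 × (6.674 × 10⁻¹¹) × (6.42 × 10²³) × (6270) / (2.35 × 10⁷)³
   = 8.28 × 10⁻⁵ m/s²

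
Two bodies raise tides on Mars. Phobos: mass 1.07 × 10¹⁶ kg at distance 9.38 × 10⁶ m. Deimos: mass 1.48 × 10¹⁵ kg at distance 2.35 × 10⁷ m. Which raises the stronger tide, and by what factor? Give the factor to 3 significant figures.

Phobos, by a factor of ≈ 114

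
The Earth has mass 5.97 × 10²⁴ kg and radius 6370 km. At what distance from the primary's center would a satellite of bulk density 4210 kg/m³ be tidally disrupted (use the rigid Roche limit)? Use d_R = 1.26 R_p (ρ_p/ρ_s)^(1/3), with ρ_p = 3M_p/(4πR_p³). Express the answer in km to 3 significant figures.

8780 km

ρ_p = 3M_p/(4πR_p³) = 3 × (5.97 × 10²⁴) / (4π × (6.37 × 10⁶ m)³) = 5510 kg/m³
d_R = 1.26 × 6370 km × (5510/4210)^(1/3)
    = 8780 km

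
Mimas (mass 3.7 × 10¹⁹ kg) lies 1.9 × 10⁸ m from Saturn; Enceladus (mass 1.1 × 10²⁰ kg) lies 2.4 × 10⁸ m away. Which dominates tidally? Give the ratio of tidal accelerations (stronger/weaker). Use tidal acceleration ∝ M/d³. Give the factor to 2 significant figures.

Enceladus, by a factor of ≈ 1.5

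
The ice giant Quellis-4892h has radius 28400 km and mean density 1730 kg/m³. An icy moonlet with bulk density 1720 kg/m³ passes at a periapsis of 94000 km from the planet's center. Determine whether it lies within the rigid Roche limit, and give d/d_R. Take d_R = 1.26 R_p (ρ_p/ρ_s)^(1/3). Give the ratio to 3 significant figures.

outside; d/d_R ≈ 2.62

d_R = 1.26 × (28400 km) × (1730/1720)^(1/3) = 35850 km
d/d_R = (94000) / (35850) = 2.62
Since d/d_R > 1, the body is outside the Roche limit.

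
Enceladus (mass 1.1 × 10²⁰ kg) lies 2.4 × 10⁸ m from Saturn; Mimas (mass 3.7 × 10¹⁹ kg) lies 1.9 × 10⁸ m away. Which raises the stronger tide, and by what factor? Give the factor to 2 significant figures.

Tidal acceleration ∝ M/d³, so compare M/d³ for each.
Enceladus: (1.1 × 10²⁰) / (2.4 × 10⁸)³ = 7.957 × 10⁻⁶
Mimas: (3.7 × 10¹⁹) / (1.9 × 10⁸)³ = 5.394 × 10⁻⁶
Ratio (larger/smaller) = 1.5

Enceladus, by a factor of ≈ 1.5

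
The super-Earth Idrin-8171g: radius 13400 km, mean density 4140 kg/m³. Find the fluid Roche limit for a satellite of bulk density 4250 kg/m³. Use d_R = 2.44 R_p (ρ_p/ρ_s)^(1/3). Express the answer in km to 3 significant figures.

32400 km

d_R = 2.44 × 13400 km × (4140/4250)^(1/3)
    = 32400 km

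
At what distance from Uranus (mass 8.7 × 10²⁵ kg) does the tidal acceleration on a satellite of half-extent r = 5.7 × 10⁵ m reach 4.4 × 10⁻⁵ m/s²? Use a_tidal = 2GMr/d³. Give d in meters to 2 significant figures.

2GMr/d³ = a_tidal  ⇒  d = (2GMr / a_tidal)^(1/3)
d = (2 × 6.674×10⁻¹¹ × (8.7 × 10²⁵) × (5.7 × 10⁵) / (4.4 × 10⁻⁵))^(1/3)
  = 5.3 × 10⁸ m

5.3 × 10⁸ m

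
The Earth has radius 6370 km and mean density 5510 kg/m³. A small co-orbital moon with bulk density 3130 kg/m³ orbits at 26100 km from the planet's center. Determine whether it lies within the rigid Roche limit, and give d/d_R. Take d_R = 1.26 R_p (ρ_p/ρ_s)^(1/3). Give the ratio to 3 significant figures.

outside; d/d_R ≈ 2.69

d_R = 1.26 × (6370 km) × (5510/3130)^(1/3) = 9691 km
d/d_R = (26100) / (9691) = 2.69
Since d/d_R > 1, the body is outside the Roche limit.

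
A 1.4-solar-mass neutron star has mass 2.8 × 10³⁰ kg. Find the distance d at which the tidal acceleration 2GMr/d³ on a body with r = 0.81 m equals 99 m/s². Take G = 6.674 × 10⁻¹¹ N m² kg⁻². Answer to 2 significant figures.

1.5 × 10⁶ m

2GMr/d³ = a_tidal  ⇒  d = (2GMr / a_tidal)^(1/3)
d = (2 × 6.674×10⁻¹¹ × (2.8 × 10³⁰) × (0.81) / (99))^(1/3)
  = 1.5 × 10⁶ m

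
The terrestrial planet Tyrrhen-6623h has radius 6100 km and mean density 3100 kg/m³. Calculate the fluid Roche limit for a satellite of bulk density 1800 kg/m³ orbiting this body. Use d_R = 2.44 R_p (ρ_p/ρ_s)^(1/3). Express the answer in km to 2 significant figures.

d_R = 2.44 × 6100 km × (3100/1800)^(1/3)
    = 18000 km

18000 km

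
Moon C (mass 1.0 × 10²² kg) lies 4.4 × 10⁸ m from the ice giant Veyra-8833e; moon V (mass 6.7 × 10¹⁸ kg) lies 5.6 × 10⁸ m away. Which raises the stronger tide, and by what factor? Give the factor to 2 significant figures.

Moon C, by a factor of ≈ 3100

Compare M/d³ for the two perturbers:
Moon C: (1.0 × 10²²) / (4.4 × 10⁸)³ = 1.174 × 10⁻⁴
Moon V: (6.7 × 10¹⁸) / (5.6 × 10⁸)³ = 3.815 × 10⁻⁸
Ratio (larger/smaller) = 3100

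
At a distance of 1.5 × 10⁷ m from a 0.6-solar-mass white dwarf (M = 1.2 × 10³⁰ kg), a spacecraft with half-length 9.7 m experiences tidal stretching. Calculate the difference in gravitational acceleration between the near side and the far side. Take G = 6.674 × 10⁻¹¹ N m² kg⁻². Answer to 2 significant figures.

Near-to-far spans 2r, so the tidal difference is twice the near-to-center value: 4GMr/d³.
Δg = 4GMr/d³
   = 4 × (6.674 × 10⁻¹¹) × (1.2 × 10³⁰) × (9.7) / (1.5 × 10⁷)³
   = 9.2 × 10⁻¹ m/s²

9.2 × 10⁻¹ m/s²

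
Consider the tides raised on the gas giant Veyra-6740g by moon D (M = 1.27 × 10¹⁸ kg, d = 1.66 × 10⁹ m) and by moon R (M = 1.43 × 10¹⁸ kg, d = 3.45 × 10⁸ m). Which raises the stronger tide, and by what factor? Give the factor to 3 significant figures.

Moon R, by a factor of ≈ 125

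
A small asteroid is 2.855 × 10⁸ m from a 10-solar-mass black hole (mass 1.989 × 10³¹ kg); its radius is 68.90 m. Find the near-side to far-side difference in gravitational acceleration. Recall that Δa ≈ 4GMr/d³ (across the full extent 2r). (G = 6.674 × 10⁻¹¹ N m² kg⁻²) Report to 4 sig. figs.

The field gradient is 2GM/d³; across the full diameter 2r the difference is 4GMr/d³.
Δa = 4GMr/d³
   = 4 × (6.674 × 10⁻¹¹) × (1.989 × 10³¹) × (68.90) / (2.855 × 10⁸)³
   = 1.572 × 10⁻² m/s²

1.572 × 10⁻² m/s²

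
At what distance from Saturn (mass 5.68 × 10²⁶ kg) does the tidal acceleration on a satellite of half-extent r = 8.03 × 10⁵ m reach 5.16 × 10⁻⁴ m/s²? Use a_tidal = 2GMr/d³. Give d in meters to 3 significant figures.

2GMr/d³ = a_tidal  ⇒  d = (2GMr / a_tidal)^(1/3)
d = (2 × 6.674×10⁻¹¹ × (5.68 × 10²⁶) × (8.03 × 10⁵) / (5.16 × 10⁻⁴))^(1/3)
  = 4.90 × 10⁸ m

4.90 × 10⁸ m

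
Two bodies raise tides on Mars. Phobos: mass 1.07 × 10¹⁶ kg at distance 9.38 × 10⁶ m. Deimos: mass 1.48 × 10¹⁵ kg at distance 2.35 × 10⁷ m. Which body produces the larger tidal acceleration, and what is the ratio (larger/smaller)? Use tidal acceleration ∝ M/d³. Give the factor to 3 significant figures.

Phobos, by a factor of ≈ 114

Tidal stretch scales as M/d³; compute that for each body.
Phobos: (1.07 × 10¹⁶) / (9.38 × 10⁶)³ = 1.297 × 10⁻⁵
Deimos: (1.48 × 10¹⁵) / (2.35 × 10⁷)³ = 1.140 × 10⁻⁷
Ratio (larger/smaller) = 114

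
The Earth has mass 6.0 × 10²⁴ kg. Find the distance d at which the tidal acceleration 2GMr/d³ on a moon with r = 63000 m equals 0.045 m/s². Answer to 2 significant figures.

2GMr/d³ = a_tidal  ⇒  d = (2GMr / a_tidal)^(1/3)
d = (2 × 6.674×10⁻¹¹ × (6.0 × 10²⁴) × (63000) / (0.045))^(1/3)
  = 1.0 × 10⁷ m

1.0 × 10⁷ m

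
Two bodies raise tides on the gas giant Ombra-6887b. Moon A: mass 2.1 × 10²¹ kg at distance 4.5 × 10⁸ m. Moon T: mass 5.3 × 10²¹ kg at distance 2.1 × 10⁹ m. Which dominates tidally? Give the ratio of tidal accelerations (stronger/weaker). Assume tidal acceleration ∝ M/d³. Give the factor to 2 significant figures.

Compare M/d³ for the two perturbers:
Moon A: (2.1 × 10²¹) / (4.5 × 10⁸)³ = 2.305 × 10⁻⁵
Moon T: (5.3 × 10²¹) / (2.1 × 10⁹)³ = 5.723 × 10⁻⁷
Ratio (larger/smaller) = 40

Moon A, by a factor of ≈ 40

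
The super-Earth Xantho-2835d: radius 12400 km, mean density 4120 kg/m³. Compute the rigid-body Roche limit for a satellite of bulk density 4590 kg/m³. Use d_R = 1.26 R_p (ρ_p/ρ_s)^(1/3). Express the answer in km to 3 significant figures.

d_R = 1.26 × 12400 km × (4120/4590)^(1/3)
    = 15100 km

15100 km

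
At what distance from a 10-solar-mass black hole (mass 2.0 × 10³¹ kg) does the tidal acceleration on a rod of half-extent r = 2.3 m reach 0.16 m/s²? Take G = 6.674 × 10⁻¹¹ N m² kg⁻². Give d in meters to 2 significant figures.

2GMr/d³ = a_tidal  ⇒  d = (2GMr / a_tidal)^(1/3)
d = (2 × 6.674×10⁻¹¹ × (2.0 × 10³¹) × (2.3) / (0.16))^(1/3)
  = 3.4 × 10⁷ m

3.4 × 10⁷ m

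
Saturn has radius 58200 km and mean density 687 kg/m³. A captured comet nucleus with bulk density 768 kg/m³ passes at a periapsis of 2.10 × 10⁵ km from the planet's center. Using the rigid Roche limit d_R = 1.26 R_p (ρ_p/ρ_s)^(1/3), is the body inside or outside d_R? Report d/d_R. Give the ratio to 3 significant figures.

d_R = 1.26 × (58200 km) × (687/768)^(1/3) = 70660 km
d/d_R = (2.10 × 10⁵) / (70660) = 2.97
Since d/d_R > 1, the body is outside the Roche limit.

outside; d/d_R ≈ 2.97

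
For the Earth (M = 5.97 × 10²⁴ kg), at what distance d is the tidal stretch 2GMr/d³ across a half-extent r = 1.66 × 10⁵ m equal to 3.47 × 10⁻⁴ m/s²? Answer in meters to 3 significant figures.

2GMr/d³ = a_tidal  ⇒  d = (2GMr / a_tidal)^(1/3)
d = (2 × 6.674×10⁻¹¹ × (5.97 × 10²⁴) × (1.66 × 10⁵) / (3.47 × 10⁻⁴))^(1/3)
  = 7.25 × 10⁷ m

7.25 × 10⁷ m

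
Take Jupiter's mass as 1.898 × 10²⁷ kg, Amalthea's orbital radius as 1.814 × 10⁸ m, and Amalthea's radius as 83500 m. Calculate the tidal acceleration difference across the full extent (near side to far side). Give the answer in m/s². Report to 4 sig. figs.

7.088 × 10⁻³ m/s²

Δa = 4GMr/d³
   = 4 × (6.674 × 10⁻¹¹) × (1.898 × 10²⁷) × (83500) / (1.814 × 10⁸)³
   = 7.088 × 10⁻³ m/s²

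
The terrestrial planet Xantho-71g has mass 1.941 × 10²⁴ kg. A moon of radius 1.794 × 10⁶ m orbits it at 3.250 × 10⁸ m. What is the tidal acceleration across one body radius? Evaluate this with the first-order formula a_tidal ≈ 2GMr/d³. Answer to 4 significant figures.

Δa = 2GMr/d³
   = 2 × (6.674 × 10⁻¹¹) × (1.941 × 10²⁴) × (1.794 × 10⁶) / (3.250 × 10⁸)³
   = 1.354 × 10⁻⁵ m/s²

1.354 × 10⁻⁵ m/s²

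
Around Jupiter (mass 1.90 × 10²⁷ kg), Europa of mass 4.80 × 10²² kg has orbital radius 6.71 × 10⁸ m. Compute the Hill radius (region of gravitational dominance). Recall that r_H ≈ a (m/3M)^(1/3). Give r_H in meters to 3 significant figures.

1.37 × 10⁷ m

r_H ≈ a (m/3M)^(1/3)
    = (6.71 × 10⁸) × (4.80 × 10²² / (3 × 1.90 × 10²⁷))^(1/3)
    = 1.37 × 10⁷ m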